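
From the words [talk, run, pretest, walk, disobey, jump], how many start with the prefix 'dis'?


Checking each word for prefix 'dis':
  'talk' -> no (count: 0)
  'run' -> no (count: 0)
  'pretest' -> no (count: 0)
  'walk' -> no (count: 0)
  'disobey' -> YES, starts with 'dis' (count: 1)
  'jump' -> no (count: 1)
Total with prefix 'dis': 1

1


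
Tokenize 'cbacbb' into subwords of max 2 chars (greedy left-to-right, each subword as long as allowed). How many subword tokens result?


'cbacbb' has 6 characters.
Chunking with max size 2:
  Chunk 1: 'cb' (positions 0-1)
  Chunk 2: 'ac' (positions 2-3)
  Chunk 3: 'bb' (positions 4-5)
Total chunks: ceil(6 / 2) = 3

3


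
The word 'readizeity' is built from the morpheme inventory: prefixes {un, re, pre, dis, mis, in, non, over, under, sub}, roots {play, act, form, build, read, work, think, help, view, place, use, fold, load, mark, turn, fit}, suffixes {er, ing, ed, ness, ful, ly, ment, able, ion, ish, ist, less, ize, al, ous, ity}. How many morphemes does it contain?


Segmenting 'readizeity' against the inventory:
  'read' -> root (morpheme 1)
  'ize' -> suffix (morpheme 2)
  'ity' -> suffix (morpheme 3)
Total morphemes: 3

3


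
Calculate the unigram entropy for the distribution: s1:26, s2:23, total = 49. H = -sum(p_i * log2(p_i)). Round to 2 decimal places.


Computing entropy H = -sum(p_i * log2(p_i)):
  s1: p = 26/49 = 0.5306, -p*log2(p) = 0.4851
  s2: p = 23/49 = 0.4694, -p*log2(p) = 0.5122
H = sum of terms = 0.9973
Rounded to 2 decimals: 1.00

1.00


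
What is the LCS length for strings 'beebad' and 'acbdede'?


DP table for LCS of 'beebad' and 'acbdede':
       a  c  b  d  e  d  e
    0  0  0  0  0  0  0  0
  b 0  0  0  1  1  1  1  1
  e 0  0  0  1  1  2  2  2
  e 0  0  0  1  1  2  2  3
  b 0  0  0  1  1  2  2  3
  a 0  1  1  1  1  2  2  3
  d 0  1  1  1  2  2  3  3
LCS: 'bee'
LCS length = 3

3


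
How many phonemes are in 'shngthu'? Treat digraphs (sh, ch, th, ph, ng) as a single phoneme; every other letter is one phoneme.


Parsing 'shngthu' greedily, digraphs first:
  'sh' -> digraph (1 consonant phoneme) (phonemes so far: 1)
  'ng' -> digraph (1 consonant phoneme) (phonemes so far: 2)
  'th' -> digraph (1 consonant phoneme) (phonemes so far: 3)
  'u' -> vowel phoneme (phonemes so far: 4)
Total phonemes: 4

4


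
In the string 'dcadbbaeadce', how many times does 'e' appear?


Scanning 'dcadbbaeadce' for 'e':
  Position 7: 'e' -> MATCH (count: 1)
  Position 11: 'e' -> MATCH (count: 2)
Total occurrences of 'e': 2

2


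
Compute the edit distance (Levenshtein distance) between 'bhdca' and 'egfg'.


Building DP table for s1='bhdca' (len 5) and s2='egfg' (len 4):
       e  g  f  g
    0  1  2  3  4
  b 1  1  2  3  4
  h 2  2  2  3  4
  d 3  3  3  3  4
  c 4  4  4  4  4
  a 5  5  5  5  5
Edit distance = dp[5][4] = 5

5


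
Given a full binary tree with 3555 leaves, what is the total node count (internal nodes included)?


Leaf nodes (terminals): 3555
Internal nodes = n - 1 = 3555 - 1 = 3554
Total = leaves + internal = 3555 + 3554 = 7109

7109


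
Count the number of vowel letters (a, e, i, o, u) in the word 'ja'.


Scanning each character of 'ja':
  Position 1: 'j' -> consonant (running count: 0)
  Position 2: 'a' -> vowel (running count: 1)
Total vowels: 1

1


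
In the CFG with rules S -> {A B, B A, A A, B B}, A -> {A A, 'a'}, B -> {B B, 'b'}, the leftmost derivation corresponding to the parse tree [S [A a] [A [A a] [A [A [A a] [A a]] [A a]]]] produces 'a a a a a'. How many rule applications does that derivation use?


Every bracketed nonterminal node [X ...] in the tree is produced by exactly one rule application.
Reading the tree off as a leftmost derivation:
  Step 1: S  =>  A A   (applied S -> A A)
  Step 2: A A  =>  a A   (applied A -> a)
  Step 3: a A  =>  a A A   (applied A -> A A)
  Step 4: a A A  =>  a a A   (applied A -> a)
  Step 5: a a A  =>  a a A A   (applied A -> A A)
  Step 6: a a A A  =>  a a A A A   (applied A -> A A)
  Step 7: a a A A A  =>  a a a A A   (applied A -> a)
  Step 8: a a a A A  =>  a a a a A   (applied A -> a)
  Step 9: a a a a A  =>  a a a a a   (applied A -> a)
Final yield: a a a a a
Total rewrite steps: 9

9


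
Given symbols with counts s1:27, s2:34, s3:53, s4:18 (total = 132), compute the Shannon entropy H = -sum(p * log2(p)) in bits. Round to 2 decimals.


Computing entropy H = -sum(p_i * log2(p_i)):
  s1: p = 27/132 = 0.2045, -p*log2(p) = 0.4683
  s2: p = 34/132 = 0.2576, -p*log2(p) = 0.5041
  s3: p = 53/132 = 0.4015, -p*log2(p) = 0.5286
  s4: p = 18/132 = 0.1364, -p*log2(p) = 0.3920
H = sum of terms = 1.8930
Rounded to 2 decimals: 1.89

1.89


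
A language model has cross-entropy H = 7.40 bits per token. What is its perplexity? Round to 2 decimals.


Perplexity formula: PP = 2^H
H = 7.40
PP = 2^7.40
Decompose: 2^7.40 = 2^7 * 2^0.40
2^7 = 128, 2^0.40 ~ 1.3195079
PP ~ 128 * 1.3195079 = 168.8970112
Rounded to 2 decimals: 168.90

168.90


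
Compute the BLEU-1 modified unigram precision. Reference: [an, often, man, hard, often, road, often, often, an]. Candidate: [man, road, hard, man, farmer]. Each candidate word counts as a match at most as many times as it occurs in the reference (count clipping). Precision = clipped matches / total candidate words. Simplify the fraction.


Reference word counts: {'an': 2, 'hard': 1, 'man': 1, 'often': 4, 'road': 1}
Checking each candidate word (with clipping):
  'man' -> in reference (ref count 1, used 1/1) -> match (matches: 1)
  'road' -> in reference (ref count 1, used 1/1) -> match (matches: 2)
  'hard' -> in reference (ref count 1, used 1/1) -> match (matches: 3)
  'man' -> ref count 1 already used up (1/1) -> clipped, no match (matches: 3)
  'farmer' -> not in reference -> no match (matches: 3)
Clipped matches: 3, Candidate length: 5
Precision = 3/5

3/5


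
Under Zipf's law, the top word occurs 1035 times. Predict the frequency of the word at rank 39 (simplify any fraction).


Zipf's law: freq(rank) = f1 / rank
f1 = 1035, rank = 39
freq = 1035 / 39
GCD(1035, 39) = 3
Simplified: 345/13

345/13


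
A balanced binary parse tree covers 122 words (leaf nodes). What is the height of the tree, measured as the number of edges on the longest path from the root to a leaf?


In a balanced binary tree with n leaves the deepest leaf is ceil(log2(n)) edges below the root.
log2(122) = 6.9307
ceil(6.9307) = 7
height (edges) = 7

7


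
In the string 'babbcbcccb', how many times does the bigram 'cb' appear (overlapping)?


Scanning 'babbcbcccb' for bigram 'cb':
  Position 0: 'ba' -> no
  Position 1: 'ab' -> no
  Position 2: 'bb' -> no
  Position 3: 'bc' -> no
  Position 4: 'cb' -> MATCH
  Position 5: 'bc' -> no
  Position 6: 'cc' -> no
  Position 7: 'cc' -> no
  Position 8: 'cb' -> MATCH
Total matches: 2

2


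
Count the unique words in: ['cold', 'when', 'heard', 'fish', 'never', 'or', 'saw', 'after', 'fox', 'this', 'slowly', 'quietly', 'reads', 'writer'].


Listing all tokens and tracking unique types:
  Token 1: 'cold' -> NEW (unique so far: 1)
  Token 2: 'when' -> NEW (unique so far: 2)
  Token 3: 'heard' -> NEW (unique so far: 3)
  Token 4: 'fish' -> NEW (unique so far: 4)
  Token 5: 'never' -> NEW (unique so far: 5)
  Token 6: 'or' -> NEW (unique so far: 6)
  Token 7: 'saw' -> NEW (unique so far: 7)
  Token 8: 'after' -> NEW (unique so far: 8)
  Token 9: 'fox' -> NEW (unique so far: 9)
  Token 10: 'this' -> NEW (unique so far: 10)
  Token 11: 'slowly' -> NEW (unique so far: 11)
  Token 12: 'quietly' -> NEW (unique so far: 12)
  Token 13: 'reads' -> NEW (unique so far: 13)
  Token 14: 'writer' -> NEW (unique so far: 14)
Unique types: ('after', 'cold', 'fish', 'fox', 'heard', 'never', 'or', 'quietly', 'reads', 'saw', 'slowly', 'this', 'when', 'writer')
Vocabulary size: 14

14


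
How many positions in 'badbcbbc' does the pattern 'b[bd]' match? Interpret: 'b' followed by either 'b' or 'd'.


Pattern: b[bd] means 'b' followed by either 'b' or 'd'.
Scanning 'badbcbbc' position-by-position:
  Pos 0: window 'ba' -> no
  Pos 1: window 'ad' -> no
  Pos 2: window 'db' -> no
  Pos 3: window 'bc' -> no
  Pos 4: window 'cb' -> no
  Pos 5: window 'bb' -> MATCH
  Pos 6: window 'bc' -> no
  Pos 7: window 'c' -> no
Total matches: 1

1


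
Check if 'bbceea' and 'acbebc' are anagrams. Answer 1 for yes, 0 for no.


Sort characters of 'bbceea': 'abbcee'
Sort characters of 'acbebc': 'abbcce'
Sorted forms differ -> they are NOT anagrams
Result: 0

0


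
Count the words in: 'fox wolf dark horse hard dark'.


Counting words by splitting on spaces:
  Word 1: 'fox'
  Word 2: 'wolf'
  Word 3: 'dark'
  Word 4: 'horse'
  Word 5: 'hard'
  Word 6: 'dark'
Total words: 6

6


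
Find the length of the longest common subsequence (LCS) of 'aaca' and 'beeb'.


DP table for LCS of 'aaca' and 'beeb':
       b  e  e  b
    0  0  0  0  0
  a 0  0  0  0  0
  a 0  0  0  0  0
  c 0  0  0  0  0
  a 0  0  0  0  0
LCS length = 0

0


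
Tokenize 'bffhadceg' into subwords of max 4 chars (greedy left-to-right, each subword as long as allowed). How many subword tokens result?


'bffhadceg' has 9 characters.
Chunking with max size 4:
  Chunk 1: 'bffh' (positions 0-3)
  Chunk 2: 'adce' (positions 4-7)
  Chunk 3: 'g' (positions 8-8)
Total chunks: ceil(9 / 4) = 3

3


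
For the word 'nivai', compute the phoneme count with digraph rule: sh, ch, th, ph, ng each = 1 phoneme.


Parsing 'nivai' greedily, digraphs first:
  'n' -> consonant phoneme (phonemes so far: 1)
  'i' -> vowel phoneme (phonemes so far: 2)
  'v' -> consonant phoneme (phonemes so far: 3)
  'a' -> vowel phoneme (phonemes so far: 4)
  'i' -> vowel phoneme (phonemes so far: 5)
Total phonemes: 5

5


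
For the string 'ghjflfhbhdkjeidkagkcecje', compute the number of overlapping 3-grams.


String 'ghjflfhbhdkjeidkagkcecje' has length L = 24.
Number of overlapping n-grams = L - n + 1
Substituting: 24 - 3 + 1 = 22

22


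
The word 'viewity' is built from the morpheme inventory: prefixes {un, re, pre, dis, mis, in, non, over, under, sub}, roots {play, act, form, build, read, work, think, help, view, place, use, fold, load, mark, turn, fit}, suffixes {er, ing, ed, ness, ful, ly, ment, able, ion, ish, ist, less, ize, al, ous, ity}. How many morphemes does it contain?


Segmenting 'viewity' against the inventory:
  'view' -> root (morpheme 1)
  'ity' -> suffix (morpheme 2)
Total morphemes: 2

2


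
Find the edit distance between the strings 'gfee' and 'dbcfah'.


Building DP table for s1='gfee' (len 4) and s2='dbcfah' (len 6):
       d  b  c  f  a  h
    0  1  2  3  4  5  6
  g 1  1  2  3  4  5  6
  f 2  2  2  3  3  4  5
  e 3  3  3  3  4  4  5
  e 4  4  4  4  4  5  5
Edit distance = dp[4][6] = 5

5


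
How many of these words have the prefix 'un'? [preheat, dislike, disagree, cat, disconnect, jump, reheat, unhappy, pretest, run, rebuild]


Checking each word for prefix 'un':
  'preheat' -> no (count: 0)
  'dislike' -> no (count: 0)
  'disagree' -> no (count: 0)
  'cat' -> no (count: 0)
  'disconnect' -> no (count: 0)
  'jump' -> no (count: 0)
  'reheat' -> no (count: 0)
  'unhappy' -> YES, starts with 'un' (count: 1)
  'pretest' -> no (count: 1)
  'run' -> no (count: 1)
  'rebuild' -> no (count: 1)
Total with prefix 'un': 1

1


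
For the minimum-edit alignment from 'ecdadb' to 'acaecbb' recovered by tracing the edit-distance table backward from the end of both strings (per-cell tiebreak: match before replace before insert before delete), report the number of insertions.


Edit distance = 5. Backtracking from cell (6, 7) with preference match > replace > insert > delete,
then listing the resulting alignment 'ecdadb' -> 'acaecbb' left to right:
  Step 1: replace e->a
  Step 2: keep 'c'
  Step 3: insert 'a' [insertion #1]
  Step 4: replace d->e
  Step 5: replace a->c
  Step 6: replace d->b
  Step 7: keep 'b'
Total insertions: 1

1


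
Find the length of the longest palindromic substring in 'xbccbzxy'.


Scanning 'xbccbzxy' for palindromic substrings.
Substring at positions 1-4: 'bccb'.
Check: reverse('bccb') = 'bccb' -> palindrome confirmed.
Neighbouring characters ('x' / 'z') break symmetry, so it cannot extend further.
No longer palindromic substring exists; longest length = 4

4


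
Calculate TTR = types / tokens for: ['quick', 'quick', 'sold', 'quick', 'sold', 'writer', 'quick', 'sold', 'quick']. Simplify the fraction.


Tokens: 9
Unique types: ('quick', 'sold', 'writer') = 3
TTR = 3/9
Simplify: divide both by 3 -> 1/3
TTR = 1/3

1/3


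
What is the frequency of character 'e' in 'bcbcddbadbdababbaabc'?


Scanning 'bcbcddbadbdababbaabc' for 'e':
  No matches found.
Total occurrences of 'e': 0

0


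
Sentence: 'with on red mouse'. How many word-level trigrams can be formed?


Word trigrams from [4] words:
  Trigram 1: (with on red)
  Trigram 2: (on red mouse)
Total word trigrams: 4 - 2 = 2

2


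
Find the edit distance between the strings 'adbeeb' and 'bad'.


Building DP table for s1='adbeeb' (len 6) and s2='bad' (len 3):
       b  a  d
    0  1  2  3
  a 1  1  1  2
  d 2  2  2  1
  b 3  2  3  2
  e 4  3  3  3
  e 5  4  4  4
  b 6  5  5  5
Edit distance = dp[6][3] = 5

5


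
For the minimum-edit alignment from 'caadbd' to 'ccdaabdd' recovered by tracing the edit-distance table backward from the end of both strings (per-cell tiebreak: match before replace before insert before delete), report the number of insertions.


Edit distance = 4. Backtracking from cell (6, 8) with preference match > replace > insert > delete,
then listing the resulting alignment 'caadbd' -> 'ccdaabdd' left to right:
  Step 1: insert 'c' [insertion #1]
  Step 2: keep 'c'
  Step 3: insert 'd' [insertion #2]
  Step 4: keep 'a'
  Step 5: keep 'a'
  Step 6: replace d->b
  Step 7: replace b->d
  Step 8: keep 'd'
Total insertions: 2

2


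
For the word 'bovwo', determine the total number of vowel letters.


Scanning each character of 'bovwo':
  Position 1: 'b' -> consonant (running count: 0)
  Position 2: 'o' -> vowel (running count: 1)
  Position 3: 'v' -> consonant (running count: 1)
  Position 4: 'w' -> consonant (running count: 1)
  Position 5: 'o' -> vowel (running count: 2)
Total vowels: 2

2


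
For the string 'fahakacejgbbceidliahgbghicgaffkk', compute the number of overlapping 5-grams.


String 'fahakacejgbbceidliahgbghicgaffkk' has length L = 32.
Number of overlapping n-grams = L - n + 1
Substituting: 32 - 5 + 1 = 28

28


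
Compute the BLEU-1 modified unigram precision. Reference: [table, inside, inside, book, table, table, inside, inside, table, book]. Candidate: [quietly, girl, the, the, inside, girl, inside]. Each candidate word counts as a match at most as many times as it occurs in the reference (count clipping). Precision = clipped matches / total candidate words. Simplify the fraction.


Reference word counts: {'book': 2, 'inside': 4, 'table': 4}
Checking each candidate word (with clipping):
  'quietly' -> not in reference -> no match (matches: 0)
  'girl' -> not in reference -> no match (matches: 0)
  'the' -> not in reference -> no match (matches: 0)
  'the' -> not in reference -> no match (matches: 0)
  'inside' -> in reference (ref count 4, used 1/4) -> match (matches: 1)
  'girl' -> not in reference -> no match (matches: 1)
  'inside' -> in reference (ref count 4, used 2/4) -> match (matches: 2)
Clipped matches: 2, Candidate length: 7
Precision = 2/7

2/7


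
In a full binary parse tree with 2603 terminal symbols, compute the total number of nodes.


Leaf nodes (terminals): 2603
Internal nodes = n - 1 = 2603 - 1 = 2602
Total = leaves + internal = 2603 + 2602 = 5205

5205


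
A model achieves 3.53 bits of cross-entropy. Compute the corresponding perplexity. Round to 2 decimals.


Perplexity formula: PP = 2^H
H = 3.53
PP = 2^3.53
Decompose: 2^3.53 = 2^3 * 2^0.53
2^3 = 8, 2^0.53 ~ 1.4439292
PP ~ 8 * 1.4439292 = 11.5514336
Rounded to 2 decimals: 11.55

11.55


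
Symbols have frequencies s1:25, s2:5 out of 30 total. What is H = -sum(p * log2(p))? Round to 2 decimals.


Computing entropy H = -sum(p_i * log2(p_i)):
  s1: p = 25/30 = 0.8333, -p*log2(p) = 0.2192
  s2: p = 5/30 = 0.1667, -p*log2(p) = 0.4308
H = sum of terms = 0.6500
Rounded to 2 decimals: 0.65

0.65


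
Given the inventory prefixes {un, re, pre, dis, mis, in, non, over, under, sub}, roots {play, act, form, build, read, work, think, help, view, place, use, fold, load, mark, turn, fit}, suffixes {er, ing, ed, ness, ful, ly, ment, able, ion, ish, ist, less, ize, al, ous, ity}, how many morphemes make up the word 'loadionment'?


Segmenting 'loadionment' against the inventory:
  'load' -> root (morpheme 1)
  'ion' -> suffix (morpheme 2)
  'ment' -> suffix (morpheme 3)
Total morphemes: 3

3


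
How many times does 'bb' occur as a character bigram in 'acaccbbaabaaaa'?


Scanning 'acaccbbaabaaaa' for bigram 'bb':
  Position 0: 'ac' -> no
  Position 1: 'ca' -> no
  Position 2: 'ac' -> no
  Position 3: 'cc' -> no
  Position 4: 'cb' -> no
  Position 5: 'bb' -> MATCH
  Position 6: 'ba' -> no
  Position 7: 'aa' -> no
  Position 8: 'ab' -> no
  Position 9: 'ba' -> no
  Position 10: 'aa' -> no
  Position 11: 'aa' -> no
  Position 12: 'aa' -> no
Total matches: 1

1


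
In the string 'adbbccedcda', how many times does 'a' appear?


Scanning 'adbbccedcda' for 'a':
  Position 0: 'a' -> MATCH (count: 1)
  Position 10: 'a' -> MATCH (count: 2)
Total occurrences of 'a': 2

2


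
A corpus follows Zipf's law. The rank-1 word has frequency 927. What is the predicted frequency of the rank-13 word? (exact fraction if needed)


Zipf's law: freq(rank) = f1 / rank
f1 = 927, rank = 13
freq = 927 / 13
GCD(927, 13) = 1
Simplified: 927/13

927/13


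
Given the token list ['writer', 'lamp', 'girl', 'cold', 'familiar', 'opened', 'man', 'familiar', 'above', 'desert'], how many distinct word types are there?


Listing all tokens and tracking unique types:
  Token 1: 'writer' -> NEW (unique so far: 1)
  Token 2: 'lamp' -> NEW (unique so far: 2)
  Token 3: 'girl' -> NEW (unique so far: 3)
  Token 4: 'cold' -> NEW (unique so far: 4)
  Token 5: 'familiar' -> NEW (unique so far: 5)
  Token 6: 'opened' -> NEW (unique so far: 6)
  Token 7: 'man' -> NEW (unique so far: 7)
  Token 8: 'familiar' -> duplicate (unique so far: 7)
  Token 9: 'above' -> NEW (unique so far: 8)
  Token 10: 'desert' -> NEW (unique so far: 9)
Unique types: ('above', 'cold', 'desert', 'familiar', 'girl', 'lamp', 'man', 'opened', 'writer')
Vocabulary size: 9

9


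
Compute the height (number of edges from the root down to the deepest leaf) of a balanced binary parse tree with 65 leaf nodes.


In a balanced binary tree with n leaves the deepest leaf is ceil(log2(n)) edges below the root.
log2(65) = 6.0224
ceil(6.0224) = 7
height (edges) = 7

7


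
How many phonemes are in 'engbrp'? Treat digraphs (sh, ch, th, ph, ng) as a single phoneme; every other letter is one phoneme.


Parsing 'engbrp' greedily, digraphs first:
  'e' -> vowel phoneme (phonemes so far: 1)
  'ng' -> digraph (1 consonant phoneme) (phonemes so far: 2)
  'b' -> consonant phoneme (phonemes so far: 3)
  'r' -> consonant phoneme (phonemes so far: 4)
  'p' -> consonant phoneme (phonemes so far: 5)
Total phonemes: 5

5


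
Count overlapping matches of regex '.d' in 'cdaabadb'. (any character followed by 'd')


Pattern: .d means any character followed by 'd'.
Scanning 'cdaabadb' position-by-position:
  Pos 0: window 'cd' -> MATCH
  Pos 1: window 'da' -> no
  Pos 2: window 'aa' -> no
  Pos 3: window 'ab' -> no
  Pos 4: window 'ba' -> no
  Pos 5: window 'ad' -> MATCH
  Pos 6: window 'db' -> no
  Pos 7: window 'b' -> no
Total matches: 2

2


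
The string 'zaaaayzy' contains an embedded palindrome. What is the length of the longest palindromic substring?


Scanning 'zaaaayzy' for palindromic substrings.
Substring at positions 1-4: 'aaaa'.
Check: reverse('aaaa') = 'aaaa' -> palindrome confirmed.
Neighbouring characters ('z' / 'y') break symmetry, so it cannot extend further.
No longer palindromic substring exists; longest length = 4

4


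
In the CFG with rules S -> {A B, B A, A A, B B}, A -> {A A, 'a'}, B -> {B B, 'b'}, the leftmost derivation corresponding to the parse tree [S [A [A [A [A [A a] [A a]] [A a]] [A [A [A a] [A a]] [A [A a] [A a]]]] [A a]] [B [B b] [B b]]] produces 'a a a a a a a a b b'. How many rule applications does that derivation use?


Every bracketed nonterminal node [X ...] in the tree is produced by exactly one rule application.
Reading the tree off as a leftmost derivation:
  Step 1: S  =>  A B   (applied S -> A B)
  Step 2: A B  =>  A A B   (applied A -> A A)
  Step 3: A A B  =>  A A A B   (applied A -> A A)
  Step 4: A A A B  =>  A A A A B   (applied A -> A A)
  Step 5: A A A A B  =>  A A A A A B   (applied A -> A A)
  Step 6: A A A A A B  =>  a A A A A B   (applied A -> a)
  Step 7: a A A A A B  =>  a a A A A B   (applied A -> a)
  Step 8: a a A A A B  =>  a a a A A B   (applied A -> a)
  Step 9: a a a A A B  =>  a a a A A A B   (applied A -> A A)
  Step 10: a a a A A A B  =>  a a a A A A A B   (applied A -> A A)
  Step 11: a a a A A A A B  =>  a a a a A A A B   (applied A -> a)
  Step 12: a a a a A A A B  =>  a a a a a A A B   (applied A -> a)
  Step 13: a a a a a A A B  =>  a a a a a A A A B   (applied A -> A A)
  Step 14: a a a a a A A A B  =>  a a a a a a A A B   (applied A -> a)
  Step 15: a a a a a a A A B  =>  a a a a a a a A B   (applied A -> a)
  Step 16: a a a a a a a A B  =>  a a a a a a a a B   (applied A -> a)
  Step 17: a a a a a a a a B  =>  a a a a a a a a B B   (applied B -> B B)
  Step 18: a a a a a a a a B B  =>  a a a a a a a a b B   (applied B -> b)
  Step 19: a a a a a a a a b B  =>  a a a a a a a a b b   (applied B -> b)
Final yield: a a a a a a a a b b
Total rewrite steps: 19

19


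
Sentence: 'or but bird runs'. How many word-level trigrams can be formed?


Word trigrams from [4] words:
  Trigram 1: (or but bird)
  Trigram 2: (but bird runs)
Total word trigrams: 4 - 2 = 2

2


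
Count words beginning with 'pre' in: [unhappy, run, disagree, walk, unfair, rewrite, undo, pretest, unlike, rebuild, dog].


Checking each word for prefix 'pre':
  'unhappy' -> no (count: 0)
  'run' -> no (count: 0)
  'disagree' -> no (count: 0)
  'walk' -> no (count: 0)
  'unfair' -> no (count: 0)
  'rewrite' -> no (count: 0)
  'undo' -> no (count: 0)
  'pretest' -> YES, starts with 'pre' (count: 1)
  'unlike' -> no (count: 1)
  'rebuild' -> no (count: 1)
  'dog' -> no (count: 1)
Total with prefix 'pre': 1

1


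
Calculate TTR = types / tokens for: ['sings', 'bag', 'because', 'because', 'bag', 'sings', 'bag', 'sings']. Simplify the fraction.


Tokens: 8
Unique types: ('bag', 'because', 'sings') = 3
TTR = 3/8
Already in lowest terms.

3/8


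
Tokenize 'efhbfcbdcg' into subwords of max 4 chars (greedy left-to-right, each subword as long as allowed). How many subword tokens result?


'efhbfcbdcg' has 10 characters.
Chunking with max size 4:
  Chunk 1: 'efhb' (positions 0-3)
  Chunk 2: 'fcbd' (positions 4-7)
  Chunk 3: 'cg' (positions 8-9)
Total chunks: ceil(10 / 4) = 3

3


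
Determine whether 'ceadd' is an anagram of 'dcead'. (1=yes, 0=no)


Sort characters of 'ceadd': 'acdde'
Sort characters of 'dcead': 'acdde'
Sorted forms match -> they ARE anagrams
Result: 1

1


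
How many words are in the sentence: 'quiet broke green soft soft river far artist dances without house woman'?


Counting words by splitting on spaces:
  Word 1: 'quiet'
  Word 2: 'broke'
  Word 3: 'green'
  Word 4: 'soft'
  Word 5: 'soft'
  Word 6: 'river'
  Word 7: 'far'
  Word 8: 'artist'
  Word 9: 'dances'
  Word 10: 'without'
  Word 11: 'house'
  Word 12: 'woman'
Total words: 12

12


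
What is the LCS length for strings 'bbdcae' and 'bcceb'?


DP table for LCS of 'bbdcae' and 'bcceb':
       b  c  c  e  b
    0  0  0  0  0  0
  b 0  1  1  1  1  1
  b 0  1  1  1  1  2
  d 0  1  1  1  1  2
  c 0  1  2  2  2  2
  a 0  1  2  2  2  2
  e 0  1  2  2  3  3
LCS: 'bce'
LCS length = 3

3


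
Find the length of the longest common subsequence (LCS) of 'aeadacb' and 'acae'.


DP table for LCS of 'aeadacb' and 'acae':
       a  c  a  e
    0  0  0  0  0
  a 0  1  1  1  1
  e 0  1  1  1  2
  a 0  1  1  2  2
  d 0  1  1  2  2
  a 0  1  1  2  2
  c 0  1  2  2  2
  b 0  1  2  2  2
LCS: 'ae'
LCS length = 2

2


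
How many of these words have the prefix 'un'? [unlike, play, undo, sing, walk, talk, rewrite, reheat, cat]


Checking each word for prefix 'un':
  'unlike' -> YES, starts with 'un' (count: 1)
  'play' -> no (count: 1)
  'undo' -> YES, starts with 'un' (count: 2)
  'sing' -> no (count: 2)
  'walk' -> no (count: 2)
  'talk' -> no (count: 2)
  'rewrite' -> no (count: 2)
  'reheat' -> no (count: 2)
  'cat' -> no (count: 2)
Total with prefix 'un': 2

2


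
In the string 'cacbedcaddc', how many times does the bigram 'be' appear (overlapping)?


Scanning 'cacbedcaddc' for bigram 'be':
  Position 0: 'ca' -> no
  Position 1: 'ac' -> no
  Position 2: 'cb' -> no
  Position 3: 'be' -> MATCH
  Position 4: 'ed' -> no
  Position 5: 'dc' -> no
  Position 6: 'ca' -> no
  Position 7: 'ad' -> no
  Position 8: 'dd' -> no
  Position 9: 'dc' -> no
Total matches: 1

1


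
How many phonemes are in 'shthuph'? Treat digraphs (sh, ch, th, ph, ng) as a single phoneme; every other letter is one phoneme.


Parsing 'shthuph' greedily, digraphs first:
  'sh' -> digraph (1 consonant phoneme) (phonemes so far: 1)
  'th' -> digraph (1 consonant phoneme) (phonemes so far: 2)
  'u' -> vowel phoneme (phonemes so far: 3)
  'ph' -> digraph (1 consonant phoneme) (phonemes so far: 4)
Total phonemes: 4

4


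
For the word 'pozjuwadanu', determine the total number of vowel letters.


Scanning each character of 'pozjuwadanu':
  Position 1: 'p' -> consonant (running count: 0)
  Position 2: 'o' -> vowel (running count: 1)
  Position 3: 'z' -> consonant (running count: 1)
  Position 4: 'j' -> consonant (running count: 1)
  Position 5: 'u' -> vowel (running count: 2)
  Position 6: 'w' -> consonant (running count: 2)
  Position 7: 'a' -> vowel (running count: 3)
  Position 8: 'd' -> consonant (running count: 3)
  Position 9: 'a' -> vowel (running count: 4)
  Position 10: 'n' -> consonant (running count: 4)
  Position 11: 'u' -> vowel (running count: 5)
Total vowels: 5

5


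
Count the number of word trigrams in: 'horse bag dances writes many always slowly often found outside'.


Word trigrams from [10] words:
  Trigram 1: (horse bag dances)
  Trigram 2: (bag dances writes)
  Trigram 3: (dances writes many)
  Trigram 4: (writes many always)
  Trigram 5: (many always slowly)
  Trigram 6: (always slowly often)
  Trigram 7: (slowly often found)
  Trigram 8: (often found outside)
Total word trigrams: 10 - 2 = 8

8


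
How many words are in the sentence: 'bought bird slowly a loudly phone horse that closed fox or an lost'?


Counting words by splitting on spaces:
  Word 1: 'bought'
  Word 2: 'bird'
  Word 3: 'slowly'
  Word 4: 'a'
  Word 5: 'loudly'
  Word 6: 'phone'
  Word 7: 'horse'
  Word 8: 'that'
  Word 9: 'closed'
  Word 10: 'fox'
  Word 11: 'or'
  Word 12: 'an'
  Word 13: 'lost'
Total words: 13

13


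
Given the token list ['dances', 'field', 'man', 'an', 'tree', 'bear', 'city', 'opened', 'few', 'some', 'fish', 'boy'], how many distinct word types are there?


Listing all tokens and tracking unique types:
  Token 1: 'dances' -> NEW (unique so far: 1)
  Token 2: 'field' -> NEW (unique so far: 2)
  Token 3: 'man' -> NEW (unique so far: 3)
  Token 4: 'an' -> NEW (unique so far: 4)
  Token 5: 'tree' -> NEW (unique so far: 5)
  Token 6: 'bear' -> NEW (unique so far: 6)
  Token 7: 'city' -> NEW (unique so far: 7)
  Token 8: 'opened' -> NEW (unique so far: 8)
  Token 9: 'few' -> NEW (unique so far: 9)
  Token 10: 'some' -> NEW (unique so far: 10)
  Token 11: 'fish' -> NEW (unique so far: 11)
  Token 12: 'boy' -> NEW (unique so far: 12)
Unique types: ('an', 'bear', 'boy', 'city', 'dances', 'few', 'field', 'fish', 'man', 'opened', 'some', 'tree')
Vocabulary size: 12

12


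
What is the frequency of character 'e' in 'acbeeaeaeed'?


Scanning 'acbeeaeaeed' for 'e':
  Position 3: 'e' -> MATCH (count: 1)
  Position 4: 'e' -> MATCH (count: 2)
  Position 6: 'e' -> MATCH (count: 3)
  Position 8: 'e' -> MATCH (count: 4)
  Position 9: 'e' -> MATCH (count: 5)
Total occurrences of 'e': 5

5


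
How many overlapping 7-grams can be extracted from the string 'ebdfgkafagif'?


String 'ebdfgkafagif' has length L = 12.
Number of overlapping n-grams = L - n + 1
Substituting: 12 - 7 + 1 = 6

6


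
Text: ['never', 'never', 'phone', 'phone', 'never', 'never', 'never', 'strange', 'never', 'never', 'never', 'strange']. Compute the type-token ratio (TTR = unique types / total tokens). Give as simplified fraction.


Tokens: 12
Unique types: ('never', 'phone', 'strange') = 3
TTR = 3/12
Simplify: divide both by 3 -> 1/4
TTR = 1/4

1/4


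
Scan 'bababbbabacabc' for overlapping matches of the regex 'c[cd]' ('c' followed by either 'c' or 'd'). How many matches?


Pattern: c[cd] means 'c' followed by either 'c' or 'd'.
Scanning 'bababbbabacabc' position-by-position:
  Pos 0: window 'ba' -> no
  Pos 1: window 'ab' -> no
  Pos 2: window 'ba' -> no
  Pos 3: window 'ab' -> no
  Pos 4: window 'bb' -> no
  Pos 5: window 'bb' -> no
  Pos 6: window 'ba' -> no
  Pos 7: window 'ab' -> no
  Pos 8: window 'ba' -> no
  Pos 9: window 'ac' -> no
  Pos 10: window 'ca' -> no
  Pos 11: window 'ab' -> no
  Pos 12: window 'bc' -> no
  Pos 13: window 'c' -> no
Total matches: 0

0


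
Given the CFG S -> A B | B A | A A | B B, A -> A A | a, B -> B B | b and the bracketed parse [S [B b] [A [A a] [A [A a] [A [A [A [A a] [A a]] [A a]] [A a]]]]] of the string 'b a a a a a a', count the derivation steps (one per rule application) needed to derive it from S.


Every bracketed nonterminal node [X ...] in the tree is produced by exactly one rule application.
Reading the tree off as a leftmost derivation:
  Step 1: S  =>  B A   (applied S -> B A)
  Step 2: B A  =>  b A   (applied B -> b)
  Step 3: b A  =>  b A A   (applied A -> A A)
  Step 4: b A A  =>  b a A   (applied A -> a)
  Step 5: b a A  =>  b a A A   (applied A -> A A)
  Step 6: b a A A  =>  b a a A   (applied A -> a)
  Step 7: b a a A  =>  b a a A A   (applied A -> A A)
  Step 8: b a a A A  =>  b a a A A A   (applied A -> A A)
  Step 9: b a a A A A  =>  b a a A A A A   (applied A -> A A)
  Step 10: b a a A A A A  =>  b a a a A A A   (applied A -> a)
  Step 11: b a a a A A A  =>  b a a a a A A   (applied A -> a)
  Step 12: b a a a a A A  =>  b a a a a a A   (applied A -> a)
  Step 13: b a a a a a A  =>  b a a a a a a   (applied A -> a)
Final yield: b a a a a a a
Total rewrite steps: 13

13


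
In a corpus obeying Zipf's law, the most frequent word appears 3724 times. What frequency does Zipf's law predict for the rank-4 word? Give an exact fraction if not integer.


Zipf's law: freq(rank) = f1 / rank
f1 = 3724, rank = 4
freq = 3724 / 4
= 931

931


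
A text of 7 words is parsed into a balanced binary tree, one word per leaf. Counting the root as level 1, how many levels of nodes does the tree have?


In a balanced binary tree with n leaves the deepest leaf is ceil(log2(n)) edges below the root,
so counting node levels inclusive of root and leaves gives ceil(log2(n)) + 1 levels.
log2(7) = 2.8074
ceil(2.8074) = 3
levels = 3 + 1 = 4

4


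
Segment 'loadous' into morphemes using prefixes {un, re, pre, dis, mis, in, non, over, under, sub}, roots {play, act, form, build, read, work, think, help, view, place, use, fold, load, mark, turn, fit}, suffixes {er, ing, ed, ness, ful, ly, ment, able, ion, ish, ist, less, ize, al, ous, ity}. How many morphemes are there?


Segmenting 'loadous' against the inventory:
  'load' -> root (morpheme 1)
  'ous' -> suffix (morpheme 2)
Total morphemes: 2

2


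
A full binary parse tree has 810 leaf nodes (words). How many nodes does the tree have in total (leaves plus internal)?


Leaf nodes (terminals): 810
Internal nodes = n - 1 = 810 - 1 = 809
Total = leaves + internal = 810 + 809 = 1619

1619


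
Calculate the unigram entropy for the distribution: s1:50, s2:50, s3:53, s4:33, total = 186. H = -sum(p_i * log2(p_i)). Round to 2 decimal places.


Computing entropy H = -sum(p_i * log2(p_i)):
  s1: p = 50/186 = 0.2688, -p*log2(p) = 0.5095
  s2: p = 50/186 = 0.2688, -p*log2(p) = 0.5095
  s3: p = 53/186 = 0.2849, -p*log2(p) = 0.5161
  s4: p = 33/186 = 0.1774, -p*log2(p) = 0.4426
H = sum of terms = 1.9777
Rounded to 2 decimals: 1.98

1.98


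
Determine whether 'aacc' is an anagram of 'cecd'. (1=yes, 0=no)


Sort characters of 'aacc': 'aacc'
Sort characters of 'cecd': 'ccde'
Sorted forms differ -> they are NOT anagrams
Result: 0

0


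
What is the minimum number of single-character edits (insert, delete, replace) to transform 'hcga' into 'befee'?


Building DP table for s1='hcga' (len 4) and s2='befee' (len 5):
       b  e  f  e  e
    0  1  2  3  4  5
  h 1  1  2  3  4  5
  c 2  2  2  3  4  5
  g 3  3  3  3  4  5
  a 4  4  4  4  4  5
Edit distance = dp[4][5] = 5

5


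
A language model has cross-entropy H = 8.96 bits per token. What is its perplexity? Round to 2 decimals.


Perplexity formula: PP = 2^H
H = 8.96
PP = 2^8.96
Decompose: 2^8.96 = 2^8 * 2^0.96
2^8 = 256, 2^0.96 ~ 1.9453099
PP ~ 256 * 1.9453099 = 497.9993344
Rounded to 2 decimals: 498.00

498.00


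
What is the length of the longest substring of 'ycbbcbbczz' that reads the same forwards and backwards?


Scanning 'ycbbcbbczz' for palindromic substrings.
Substring at positions 1-7: 'cbbcbbc'.
Check: reverse('cbbcbbc') = 'cbbcbbc' -> palindrome confirmed.
Neighbouring characters ('y' / 'z') break symmetry, so it cannot extend further.
No longer palindromic substring exists; longest length = 7

7


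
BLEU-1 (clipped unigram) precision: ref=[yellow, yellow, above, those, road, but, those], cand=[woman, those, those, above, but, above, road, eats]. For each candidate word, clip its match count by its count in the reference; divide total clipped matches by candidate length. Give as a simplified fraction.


Reference word counts: {'above': 1, 'but': 1, 'road': 1, 'those': 2, 'yellow': 2}
Checking each candidate word (with clipping):
  'woman' -> not in reference -> no match (matches: 0)
  'those' -> in reference (ref count 2, used 1/2) -> match (matches: 1)
  'those' -> in reference (ref count 2, used 2/2) -> match (matches: 2)
  'above' -> in reference (ref count 1, used 1/1) -> match (matches: 3)
  'but' -> in reference (ref count 1, used 1/1) -> match (matches: 4)
  'above' -> ref count 1 already used up (1/1) -> clipped, no match (matches: 4)
  'road' -> in reference (ref count 1, used 1/1) -> match (matches: 5)
  'eats' -> not in reference -> no match (matches: 5)
Clipped matches: 5, Candidate length: 8
Precision = 5/8

5/8


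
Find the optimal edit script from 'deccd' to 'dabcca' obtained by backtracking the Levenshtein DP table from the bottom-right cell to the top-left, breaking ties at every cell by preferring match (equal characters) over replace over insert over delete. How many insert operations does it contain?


Edit distance = 3. Backtracking from cell (5, 6) with preference match > replace > insert > delete,
then listing the resulting alignment 'deccd' -> 'dabcca' left to right:
  Step 1: keep 'd'
  Step 2: insert 'a' [insertion #1]
  Step 3: replace e->b
  Step 4: keep 'c'
  Step 5: keep 'c'
  Step 6: replace d->a
Total insertions: 1

1


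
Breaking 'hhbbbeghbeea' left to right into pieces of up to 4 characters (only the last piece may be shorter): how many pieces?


'hhbbbeghbeea' has 12 characters.
Chunking with max size 4:
  Chunk 1: 'hhbb' (positions 0-3)
  Chunk 2: 'begh' (positions 4-7)
  Chunk 3: 'beea' (positions 8-11)
Total chunks: ceil(12 / 4) = 3

3


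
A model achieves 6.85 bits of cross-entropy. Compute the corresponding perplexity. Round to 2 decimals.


Perplexity formula: PP = 2^H
H = 6.85
PP = 2^6.85
Decompose: 2^6.85 = 2^6 * 2^0.85
2^6 = 64, 2^0.85 ~ 1.8025009
PP ~ 64 * 1.8025009 = 115.3600576
Rounded to 2 decimals: 115.36

115.36


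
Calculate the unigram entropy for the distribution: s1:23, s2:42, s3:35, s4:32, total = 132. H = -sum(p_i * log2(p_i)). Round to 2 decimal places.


Computing entropy H = -sum(p_i * log2(p_i)):
  s1: p = 23/132 = 0.1742, -p*log2(p) = 0.4392
  s2: p = 42/132 = 0.3182, -p*log2(p) = 0.5257
  s3: p = 35/132 = 0.2652, -p*log2(p) = 0.5078
  s4: p = 32/132 = 0.2424, -p*log2(p) = 0.4956
H = sum of terms = 1.9683
Rounded to 2 decimals: 1.97

1.97


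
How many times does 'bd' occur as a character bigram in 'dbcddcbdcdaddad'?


Scanning 'dbcddcbdcdaddad' for bigram 'bd':
  Position 0: 'db' -> no
  Position 1: 'bc' -> no
  Position 2: 'cd' -> no
  Position 3: 'dd' -> no
  Position 4: 'dc' -> no
  Position 5: 'cb' -> no
  Position 6: 'bd' -> MATCH
  Position 7: 'dc' -> no
  Position 8: 'cd' -> no
  Position 9: 'da' -> no
  Position 10: 'ad' -> no
  Position 11: 'dd' -> no
  Position 12: 'da' -> no
  Position 13: 'ad' -> no
Total matches: 1

1


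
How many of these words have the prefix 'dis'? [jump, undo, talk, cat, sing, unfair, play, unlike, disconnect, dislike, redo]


Checking each word for prefix 'dis':
  'jump' -> no (count: 0)
  'undo' -> no (count: 0)
  'talk' -> no (count: 0)
  'cat' -> no (count: 0)
  'sing' -> no (count: 0)
  'unfair' -> no (count: 0)
  'play' -> no (count: 0)
  'unlike' -> no (count: 0)
  'disconnect' -> YES, starts with 'dis' (count: 1)
  'dislike' -> YES, starts with 'dis' (count: 2)
  'redo' -> no (count: 2)
Total with prefix 'dis': 2

2


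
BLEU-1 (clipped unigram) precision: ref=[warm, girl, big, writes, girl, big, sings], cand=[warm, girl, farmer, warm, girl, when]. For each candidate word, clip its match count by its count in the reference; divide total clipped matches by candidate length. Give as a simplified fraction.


Reference word counts: {'big': 2, 'girl': 2, 'sings': 1, 'warm': 1, 'writes': 1}
Checking each candidate word (with clipping):
  'warm' -> in reference (ref count 1, used 1/1) -> match (matches: 1)
  'girl' -> in reference (ref count 2, used 1/2) -> match (matches: 2)
  'farmer' -> not in reference -> no match (matches: 2)
  'warm' -> ref count 1 already used up (1/1) -> clipped, no match (matches: 2)
  'girl' -> in reference (ref count 2, used 2/2) -> match (matches: 3)
  'when' -> not in reference -> no match (matches: 3)
Clipped matches: 3, Candidate length: 6
Precision = 3/6 = 1/2

1/2


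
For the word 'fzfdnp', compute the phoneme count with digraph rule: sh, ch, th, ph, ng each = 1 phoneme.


Parsing 'fzfdnp' greedily, digraphs first:
  'f' -> consonant phoneme (phonemes so far: 1)
  'z' -> consonant phoneme (phonemes so far: 2)
  'f' -> consonant phoneme (phonemes so far: 3)
  'd' -> consonant phoneme (phonemes so far: 4)
  'n' -> consonant phoneme (phonemes so far: 5)
  'p' -> consonant phoneme (phonemes so far: 6)
Total phonemes: 6

6


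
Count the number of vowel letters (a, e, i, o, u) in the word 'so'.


Scanning each character of 'so':
  Position 1: 's' -> consonant (running count: 0)
  Position 2: 'o' -> vowel (running count: 1)
Total vowels: 1

1


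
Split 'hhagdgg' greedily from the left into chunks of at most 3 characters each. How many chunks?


'hhagdgg' has 7 characters.
Chunking with max size 3:
  Chunk 1: 'hha' (positions 0-2)
  Chunk 2: 'gdg' (positions 3-5)
  Chunk 3: 'g' (positions 6-6)
Total chunks: ceil(7 / 3) = 3

3


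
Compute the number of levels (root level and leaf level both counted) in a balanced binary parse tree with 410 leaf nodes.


In a balanced binary tree with n leaves the deepest leaf is ceil(log2(n)) edges below the root,
so counting node levels inclusive of root and leaves gives ceil(log2(n)) + 1 levels.
log2(410) = 8.6795
ceil(8.6795) = 9
levels = 9 + 1 = 10

10


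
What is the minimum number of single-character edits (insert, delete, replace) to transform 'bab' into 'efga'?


Building DP table for s1='bab' (len 3) and s2='efga' (len 4):
       e  f  g  a
    0  1  2  3  4
  b 1  1  2  3  4
  a 2  2  2  3  3
  b 3  3  3  3  4
Edit distance = dp[3][4] = 4

4
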